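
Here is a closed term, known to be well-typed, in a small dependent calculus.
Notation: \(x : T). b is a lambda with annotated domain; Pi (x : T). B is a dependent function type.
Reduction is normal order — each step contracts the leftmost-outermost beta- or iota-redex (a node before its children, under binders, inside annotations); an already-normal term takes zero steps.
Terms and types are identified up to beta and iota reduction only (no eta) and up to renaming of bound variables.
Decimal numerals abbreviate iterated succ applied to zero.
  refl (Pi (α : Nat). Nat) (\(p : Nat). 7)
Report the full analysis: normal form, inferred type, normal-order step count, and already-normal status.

reduced normal form:
  refl (Pi (α : Nat). Nat) (\(p : Nat). 7)
type:
  Eq (Pi (α : Nat). Nat) (\(p : Nat). 7) (\(η : Nat). 7)
reduction steps (normal order): 0
started in normal form: yes


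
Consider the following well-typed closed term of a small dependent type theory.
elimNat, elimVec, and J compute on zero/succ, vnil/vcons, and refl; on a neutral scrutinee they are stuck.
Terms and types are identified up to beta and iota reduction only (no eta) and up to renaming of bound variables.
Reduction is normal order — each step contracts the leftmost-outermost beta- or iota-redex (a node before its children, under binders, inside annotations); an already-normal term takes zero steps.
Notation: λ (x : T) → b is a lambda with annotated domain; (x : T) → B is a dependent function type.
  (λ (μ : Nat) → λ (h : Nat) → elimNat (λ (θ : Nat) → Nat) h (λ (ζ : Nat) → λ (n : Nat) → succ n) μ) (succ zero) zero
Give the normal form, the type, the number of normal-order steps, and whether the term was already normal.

resulting normal form:
  succ zero
the term's type:
  Nat
reduction steps (normal order): 6
term was already normal: no
first contracted redex: a beta-redex


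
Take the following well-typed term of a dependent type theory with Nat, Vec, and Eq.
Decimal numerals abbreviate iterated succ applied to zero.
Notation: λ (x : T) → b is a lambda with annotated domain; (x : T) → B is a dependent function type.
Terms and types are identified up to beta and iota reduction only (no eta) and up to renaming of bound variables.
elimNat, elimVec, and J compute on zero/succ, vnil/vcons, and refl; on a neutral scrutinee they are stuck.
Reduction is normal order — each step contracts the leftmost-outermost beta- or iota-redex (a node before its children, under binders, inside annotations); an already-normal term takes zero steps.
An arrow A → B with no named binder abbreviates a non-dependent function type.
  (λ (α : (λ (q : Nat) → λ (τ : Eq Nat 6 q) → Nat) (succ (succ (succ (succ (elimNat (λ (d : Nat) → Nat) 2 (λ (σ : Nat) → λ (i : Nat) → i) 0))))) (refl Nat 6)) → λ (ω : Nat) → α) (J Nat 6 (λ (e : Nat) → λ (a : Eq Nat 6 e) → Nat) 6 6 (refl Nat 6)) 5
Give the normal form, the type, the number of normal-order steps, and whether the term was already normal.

reduced normal form:
  6
inferred type:
  Nat
steps to reach normal form (normal order): 3
started in normal form: no
first redex: a beta-redex


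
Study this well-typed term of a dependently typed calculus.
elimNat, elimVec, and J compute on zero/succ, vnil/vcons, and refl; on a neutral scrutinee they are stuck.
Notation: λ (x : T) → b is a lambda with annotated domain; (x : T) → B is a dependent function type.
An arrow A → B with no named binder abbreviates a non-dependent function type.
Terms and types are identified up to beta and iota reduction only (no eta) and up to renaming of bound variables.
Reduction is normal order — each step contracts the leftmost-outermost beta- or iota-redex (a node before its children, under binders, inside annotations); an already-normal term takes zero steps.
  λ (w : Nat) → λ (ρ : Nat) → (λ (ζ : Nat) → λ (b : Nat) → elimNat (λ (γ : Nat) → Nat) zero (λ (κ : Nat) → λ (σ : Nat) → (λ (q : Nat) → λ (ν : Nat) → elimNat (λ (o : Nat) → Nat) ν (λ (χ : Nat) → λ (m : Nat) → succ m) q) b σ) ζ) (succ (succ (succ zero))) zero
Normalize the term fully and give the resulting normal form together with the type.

reduced normal form:
  λ (w : Nat) → λ (ρ : Nat) → zero
type:
  Nat → Nat → Nat
observation: the leftmost-outermost redex is a beta-redex, and normalization takes 21 steps.


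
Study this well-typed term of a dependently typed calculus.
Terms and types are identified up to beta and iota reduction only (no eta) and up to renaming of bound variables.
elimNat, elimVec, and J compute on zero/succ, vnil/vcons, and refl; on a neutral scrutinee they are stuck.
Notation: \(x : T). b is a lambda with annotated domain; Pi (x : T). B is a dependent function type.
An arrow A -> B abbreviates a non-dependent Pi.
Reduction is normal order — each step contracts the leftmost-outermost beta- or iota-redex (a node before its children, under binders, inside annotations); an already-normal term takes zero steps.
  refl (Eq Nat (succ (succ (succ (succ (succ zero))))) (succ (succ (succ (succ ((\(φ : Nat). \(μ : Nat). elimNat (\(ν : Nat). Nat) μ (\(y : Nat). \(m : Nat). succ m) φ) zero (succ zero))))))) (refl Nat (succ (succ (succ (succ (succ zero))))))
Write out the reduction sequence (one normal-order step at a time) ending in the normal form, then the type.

normal-order reduction sequence:
  refl (Eq Nat (succ (succ (succ (succ (succ zero))))) (succ (succ (succ (succ ((\(φ : Nat). \(μ : Nat). elimNat (\(ν : Nat). Nat) μ (\(y : Nat). \(m : Nat). succ m) φ) zero (succ zero))))))) (refl Nat (succ (succ (succ (succ (succ zero))))))
  ~> refl (Eq Nat (succ (succ (succ (succ (succ zero))))) (succ (succ (succ (succ ((\(φ : Nat). elimNat (\(μ : Nat). Nat) φ (\(ν : Nat). \(y : Nat). succ y) zero) (succ zero))))))) (refl Nat (succ (succ (succ (succ (succ zero))))))
  ~> refl (Eq Nat (succ (succ (succ (succ (succ zero))))) (succ (succ (succ (succ (elimNat (\(φ : Nat). Nat) (succ zero) (\(μ : Nat). \(ν : Nat). succ ν) zero)))))) (refl Nat (succ (succ (succ (succ (succ zero))))))
  ~> refl (Eq Nat (succ (succ (succ (succ (succ zero))))) (succ (succ (succ (succ (succ zero)))))) (refl Nat (succ (succ (succ (succ (succ zero))))))
type:
  Eq (Eq Nat (succ (succ (succ (succ (succ zero))))) (succ (succ (succ (succ (succ zero)))))) (refl Nat (succ (succ (succ (succ (succ zero)))))) (refl Nat (succ (succ (succ (succ (succ zero))))))


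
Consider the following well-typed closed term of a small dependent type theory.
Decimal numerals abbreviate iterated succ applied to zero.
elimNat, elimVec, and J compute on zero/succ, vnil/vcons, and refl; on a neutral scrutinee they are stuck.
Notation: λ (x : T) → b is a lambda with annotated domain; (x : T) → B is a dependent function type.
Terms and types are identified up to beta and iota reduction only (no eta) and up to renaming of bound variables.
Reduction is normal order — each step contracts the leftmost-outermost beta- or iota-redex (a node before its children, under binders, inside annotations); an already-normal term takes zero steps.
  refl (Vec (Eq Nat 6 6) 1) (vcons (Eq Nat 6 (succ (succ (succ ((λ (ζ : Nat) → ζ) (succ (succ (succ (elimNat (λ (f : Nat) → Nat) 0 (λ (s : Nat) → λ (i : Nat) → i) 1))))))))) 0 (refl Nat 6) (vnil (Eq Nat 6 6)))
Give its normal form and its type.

resulting normal form:
  refl (Vec (Eq Nat 6 6) 1) (vcons (Eq Nat 6 6) 0 (refl Nat 6) (vnil (Eq Nat 6 6)))
the term's type:
  Eq (Vec (Eq Nat 6 6) 1) (vcons (Eq Nat 6 6) 0 (refl Nat 6) (vnil (Eq Nat 6 6))) (vcons (Eq Nat 6 6) 0 (refl Nat 6) (vnil (Eq Nat 6 6)))


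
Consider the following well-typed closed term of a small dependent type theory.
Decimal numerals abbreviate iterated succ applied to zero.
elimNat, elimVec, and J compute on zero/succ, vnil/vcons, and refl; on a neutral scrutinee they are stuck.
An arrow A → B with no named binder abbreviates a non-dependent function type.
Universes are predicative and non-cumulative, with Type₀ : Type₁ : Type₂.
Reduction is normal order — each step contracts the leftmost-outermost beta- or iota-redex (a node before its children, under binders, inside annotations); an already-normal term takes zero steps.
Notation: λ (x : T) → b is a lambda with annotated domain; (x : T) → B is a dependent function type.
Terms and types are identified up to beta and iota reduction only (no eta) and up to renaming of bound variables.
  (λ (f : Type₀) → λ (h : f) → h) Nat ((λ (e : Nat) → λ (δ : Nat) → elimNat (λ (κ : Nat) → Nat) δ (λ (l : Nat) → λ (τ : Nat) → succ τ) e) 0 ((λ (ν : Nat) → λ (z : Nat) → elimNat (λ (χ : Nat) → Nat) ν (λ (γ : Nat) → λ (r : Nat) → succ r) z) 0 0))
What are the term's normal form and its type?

resulting normal form:
  0
the term's type:
  Nat


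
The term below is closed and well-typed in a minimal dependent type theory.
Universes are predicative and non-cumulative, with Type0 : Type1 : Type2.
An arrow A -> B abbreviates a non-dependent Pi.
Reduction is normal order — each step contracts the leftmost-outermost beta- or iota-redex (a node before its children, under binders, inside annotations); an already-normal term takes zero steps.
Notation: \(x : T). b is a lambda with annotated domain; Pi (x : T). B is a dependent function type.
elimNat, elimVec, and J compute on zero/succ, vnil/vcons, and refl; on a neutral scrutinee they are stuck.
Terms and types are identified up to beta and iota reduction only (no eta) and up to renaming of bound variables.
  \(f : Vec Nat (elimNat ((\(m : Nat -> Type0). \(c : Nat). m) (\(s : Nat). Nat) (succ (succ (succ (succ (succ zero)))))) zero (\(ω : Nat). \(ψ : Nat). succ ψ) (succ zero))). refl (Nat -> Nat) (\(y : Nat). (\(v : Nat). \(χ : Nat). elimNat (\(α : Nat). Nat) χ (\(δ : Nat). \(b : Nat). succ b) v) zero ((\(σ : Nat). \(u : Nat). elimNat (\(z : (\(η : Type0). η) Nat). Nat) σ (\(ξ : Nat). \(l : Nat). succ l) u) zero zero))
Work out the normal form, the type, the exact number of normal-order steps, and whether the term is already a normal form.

reduced normal form:
  \(f : Vec Nat (succ zero)). refl (Nat -> Nat) (\(m : Nat). zero)
type:
  Vec Nat (succ zero) -> Eq (Nat -> Nat) (\(f : Nat). zero) (\(m : Nat). zero)
normal-order step count: 10
term was already normal: no
first redex: an elimNat iota-redex


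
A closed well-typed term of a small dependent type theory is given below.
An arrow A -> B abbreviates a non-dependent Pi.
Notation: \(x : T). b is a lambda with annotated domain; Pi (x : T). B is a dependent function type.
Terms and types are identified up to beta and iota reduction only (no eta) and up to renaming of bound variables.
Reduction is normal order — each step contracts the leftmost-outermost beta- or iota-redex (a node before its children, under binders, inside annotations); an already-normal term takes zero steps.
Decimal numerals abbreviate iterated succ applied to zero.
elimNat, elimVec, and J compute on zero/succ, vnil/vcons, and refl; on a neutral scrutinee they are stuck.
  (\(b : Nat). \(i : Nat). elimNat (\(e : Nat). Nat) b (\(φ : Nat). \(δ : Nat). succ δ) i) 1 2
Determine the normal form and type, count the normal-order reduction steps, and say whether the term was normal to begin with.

normal form:
  3
type:
  Nat
normal-order step count: 9
term was already normal: no
first contracted redex: a beta-redex


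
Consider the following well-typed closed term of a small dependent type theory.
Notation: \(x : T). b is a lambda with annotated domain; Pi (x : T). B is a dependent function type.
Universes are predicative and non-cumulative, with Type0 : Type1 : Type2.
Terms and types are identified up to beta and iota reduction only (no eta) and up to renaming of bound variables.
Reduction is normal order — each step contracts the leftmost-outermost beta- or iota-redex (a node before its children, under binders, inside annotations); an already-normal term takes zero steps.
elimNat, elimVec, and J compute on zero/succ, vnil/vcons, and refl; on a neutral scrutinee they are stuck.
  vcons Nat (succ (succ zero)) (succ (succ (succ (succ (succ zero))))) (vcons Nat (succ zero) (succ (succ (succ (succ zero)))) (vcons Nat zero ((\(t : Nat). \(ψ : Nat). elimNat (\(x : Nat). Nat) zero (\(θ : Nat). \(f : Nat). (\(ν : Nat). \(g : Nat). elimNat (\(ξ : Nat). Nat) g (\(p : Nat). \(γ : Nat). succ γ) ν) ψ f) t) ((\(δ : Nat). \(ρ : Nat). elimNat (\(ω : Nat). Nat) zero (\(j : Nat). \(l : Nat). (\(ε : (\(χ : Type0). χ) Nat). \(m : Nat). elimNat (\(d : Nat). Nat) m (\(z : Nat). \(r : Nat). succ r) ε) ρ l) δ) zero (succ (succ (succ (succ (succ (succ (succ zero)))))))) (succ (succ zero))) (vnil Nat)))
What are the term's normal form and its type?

resulting normal form:
  vcons Nat (succ (succ zero)) (succ (succ (succ (succ (succ zero))))) (vcons Nat (succ zero) (succ (succ (succ (succ zero)))) (vcons Nat zero zero (vnil Nat)))
inferred type:
  Vec Nat (succ (succ (succ zero)))


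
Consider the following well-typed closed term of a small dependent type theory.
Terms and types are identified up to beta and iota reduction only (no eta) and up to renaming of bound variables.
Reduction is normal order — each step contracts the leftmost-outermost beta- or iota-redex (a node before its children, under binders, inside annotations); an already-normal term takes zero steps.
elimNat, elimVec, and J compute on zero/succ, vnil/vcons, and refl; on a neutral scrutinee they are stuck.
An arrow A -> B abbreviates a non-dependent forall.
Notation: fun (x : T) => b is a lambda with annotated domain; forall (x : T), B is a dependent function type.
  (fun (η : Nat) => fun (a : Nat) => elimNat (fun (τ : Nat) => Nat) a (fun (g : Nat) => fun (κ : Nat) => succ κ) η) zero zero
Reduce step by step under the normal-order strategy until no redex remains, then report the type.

normal-order reduction sequence:
  (fun (η : Nat) => fun (a : Nat) => elimNat (fun (τ : Nat) => Nat) a (fun (g : Nat) => fun (κ : Nat) => succ κ) η) zero zero
  ~> (fun (η : Nat) => elimNat (fun (a : Nat) => Nat) η (fun (τ : Nat) => fun (g : Nat) => succ g) zero) zero
  ~> elimNat (fun (η : Nat) => Nat) zero (fun (a : Nat) => fun (τ : Nat) => succ τ) zero
  ~> zero
inferred type:
  Nat


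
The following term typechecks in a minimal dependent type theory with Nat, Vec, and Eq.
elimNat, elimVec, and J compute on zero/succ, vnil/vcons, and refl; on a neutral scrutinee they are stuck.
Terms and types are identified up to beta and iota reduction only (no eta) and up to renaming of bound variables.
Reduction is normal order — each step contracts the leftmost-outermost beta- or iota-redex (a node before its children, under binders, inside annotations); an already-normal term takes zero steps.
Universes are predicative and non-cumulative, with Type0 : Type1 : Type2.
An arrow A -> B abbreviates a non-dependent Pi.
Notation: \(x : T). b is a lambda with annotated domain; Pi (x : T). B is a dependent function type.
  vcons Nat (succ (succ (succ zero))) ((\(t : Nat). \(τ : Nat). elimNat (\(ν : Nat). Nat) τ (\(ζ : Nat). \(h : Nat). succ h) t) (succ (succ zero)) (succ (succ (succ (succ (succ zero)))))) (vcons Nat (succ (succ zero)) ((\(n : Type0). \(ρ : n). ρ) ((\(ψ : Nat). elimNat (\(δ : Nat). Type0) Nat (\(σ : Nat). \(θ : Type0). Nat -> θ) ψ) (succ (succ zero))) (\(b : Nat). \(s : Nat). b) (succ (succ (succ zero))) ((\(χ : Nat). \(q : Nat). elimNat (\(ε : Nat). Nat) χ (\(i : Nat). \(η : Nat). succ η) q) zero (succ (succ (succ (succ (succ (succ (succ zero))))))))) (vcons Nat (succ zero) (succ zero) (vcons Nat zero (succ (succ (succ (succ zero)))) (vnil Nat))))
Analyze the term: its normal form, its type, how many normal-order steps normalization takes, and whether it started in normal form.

reduced normal form:
  vcons Nat (succ (succ (succ zero))) (succ (succ (succ (succ (succ (succ (succ zero))))))) (vcons Nat (succ (succ zero)) (succ (succ (succ zero))) (vcons Nat (succ zero) (succ zero) (vcons Nat zero (succ (succ (succ (succ zero)))) (vnil Nat))))
the term's type:
  Vec Nat (succ (succ (succ (succ zero))))
steps to reach normal form (normal order): 13
started in normal form: no
first redex: a beta-redex


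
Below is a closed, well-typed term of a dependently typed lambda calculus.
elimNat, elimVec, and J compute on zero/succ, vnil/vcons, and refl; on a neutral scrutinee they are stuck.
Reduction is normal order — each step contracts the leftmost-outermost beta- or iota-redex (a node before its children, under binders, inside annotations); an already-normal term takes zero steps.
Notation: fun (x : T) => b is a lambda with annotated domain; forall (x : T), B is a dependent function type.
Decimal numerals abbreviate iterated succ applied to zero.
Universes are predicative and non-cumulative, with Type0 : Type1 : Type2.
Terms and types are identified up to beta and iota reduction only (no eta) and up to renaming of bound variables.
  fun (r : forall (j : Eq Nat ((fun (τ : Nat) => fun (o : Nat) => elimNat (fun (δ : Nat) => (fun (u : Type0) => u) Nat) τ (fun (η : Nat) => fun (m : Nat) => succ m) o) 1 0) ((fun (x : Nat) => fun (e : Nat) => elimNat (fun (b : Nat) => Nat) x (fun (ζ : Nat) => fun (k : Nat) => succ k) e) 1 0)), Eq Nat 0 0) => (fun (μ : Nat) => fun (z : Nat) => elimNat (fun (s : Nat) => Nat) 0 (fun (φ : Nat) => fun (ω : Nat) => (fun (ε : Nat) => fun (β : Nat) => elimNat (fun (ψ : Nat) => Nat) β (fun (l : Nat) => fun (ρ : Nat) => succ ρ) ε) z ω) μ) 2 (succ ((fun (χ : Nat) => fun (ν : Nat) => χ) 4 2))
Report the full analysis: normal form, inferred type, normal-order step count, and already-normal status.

reduced normal form:
  fun (r : forall (j : Eq Nat 1 1), Eq Nat 0 0) => 10
the term's type:
  forall (r : forall (j : Eq Nat 1 1), Eq Nat 0 0), Nat
normal-order step count: 55
term was already normal: no
first redex: a beta-redex


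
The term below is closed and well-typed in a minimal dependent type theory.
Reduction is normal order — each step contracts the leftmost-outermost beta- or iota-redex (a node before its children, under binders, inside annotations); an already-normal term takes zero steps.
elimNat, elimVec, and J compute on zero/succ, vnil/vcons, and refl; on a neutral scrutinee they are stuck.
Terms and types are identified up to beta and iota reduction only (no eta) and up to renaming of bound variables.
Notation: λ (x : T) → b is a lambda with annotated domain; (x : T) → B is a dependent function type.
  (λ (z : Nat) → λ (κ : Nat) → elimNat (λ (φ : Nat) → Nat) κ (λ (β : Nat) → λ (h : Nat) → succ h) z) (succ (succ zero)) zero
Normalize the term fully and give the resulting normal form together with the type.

normal form:
  succ (succ zero)
type:
  Nat
observation: reduction starts at a beta-redex, and 9 normal-order steps reach the normal form.


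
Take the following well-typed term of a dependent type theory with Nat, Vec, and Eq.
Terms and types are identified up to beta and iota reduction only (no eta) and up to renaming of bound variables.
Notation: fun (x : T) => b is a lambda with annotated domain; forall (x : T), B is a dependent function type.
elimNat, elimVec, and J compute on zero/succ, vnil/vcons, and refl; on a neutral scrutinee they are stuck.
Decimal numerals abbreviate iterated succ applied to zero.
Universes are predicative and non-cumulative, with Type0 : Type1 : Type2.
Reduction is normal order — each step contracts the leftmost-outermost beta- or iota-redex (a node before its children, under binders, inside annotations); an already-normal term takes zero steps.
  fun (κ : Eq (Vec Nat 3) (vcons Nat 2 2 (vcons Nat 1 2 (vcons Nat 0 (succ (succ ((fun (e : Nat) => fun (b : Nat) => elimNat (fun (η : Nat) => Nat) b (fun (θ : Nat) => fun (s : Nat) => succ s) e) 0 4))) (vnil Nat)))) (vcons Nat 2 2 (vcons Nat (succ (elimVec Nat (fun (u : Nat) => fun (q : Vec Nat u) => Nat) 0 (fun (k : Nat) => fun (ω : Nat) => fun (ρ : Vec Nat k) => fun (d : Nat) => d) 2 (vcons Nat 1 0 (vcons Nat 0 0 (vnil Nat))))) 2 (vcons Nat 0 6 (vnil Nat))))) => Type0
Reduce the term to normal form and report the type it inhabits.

normal form:
  fun (κ : Eq (Vec Nat 3) (vcons Nat 2 2 (vcons Nat 1 2 (vcons Nat 0 6 (vnil Nat)))) (vcons Nat 2 2 (vcons Nat 1 2 (vcons Nat 0 6 (vnil Nat))))) => Type0
inferred type:
  forall (κ : Eq (Vec Nat 3) (vcons Nat 2 2 (vcons Nat 1 2 (vcons Nat 0 6 (vnil Nat)))) (vcons Nat 2 2 (vcons Nat 1 2 (vcons Nat 0 6 (vnil Nat))))), Type1
observation: the term reaches its normal form after 14 normal-order steps.


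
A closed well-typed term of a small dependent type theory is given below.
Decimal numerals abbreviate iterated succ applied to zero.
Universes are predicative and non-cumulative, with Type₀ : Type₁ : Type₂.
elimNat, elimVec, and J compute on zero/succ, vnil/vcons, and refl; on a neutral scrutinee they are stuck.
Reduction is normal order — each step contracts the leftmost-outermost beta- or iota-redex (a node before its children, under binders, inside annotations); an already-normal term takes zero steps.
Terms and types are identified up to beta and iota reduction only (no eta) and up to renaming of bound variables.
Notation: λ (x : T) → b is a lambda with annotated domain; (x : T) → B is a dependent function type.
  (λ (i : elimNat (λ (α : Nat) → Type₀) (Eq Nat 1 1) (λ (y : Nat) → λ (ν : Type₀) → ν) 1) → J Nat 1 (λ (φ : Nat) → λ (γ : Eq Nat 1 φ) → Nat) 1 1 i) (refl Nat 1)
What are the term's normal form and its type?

resulting normal form:
  1
type:
  Nat
observation: the first redex contracted is a beta-redex; the normal form is reached in 2 normal-order steps.


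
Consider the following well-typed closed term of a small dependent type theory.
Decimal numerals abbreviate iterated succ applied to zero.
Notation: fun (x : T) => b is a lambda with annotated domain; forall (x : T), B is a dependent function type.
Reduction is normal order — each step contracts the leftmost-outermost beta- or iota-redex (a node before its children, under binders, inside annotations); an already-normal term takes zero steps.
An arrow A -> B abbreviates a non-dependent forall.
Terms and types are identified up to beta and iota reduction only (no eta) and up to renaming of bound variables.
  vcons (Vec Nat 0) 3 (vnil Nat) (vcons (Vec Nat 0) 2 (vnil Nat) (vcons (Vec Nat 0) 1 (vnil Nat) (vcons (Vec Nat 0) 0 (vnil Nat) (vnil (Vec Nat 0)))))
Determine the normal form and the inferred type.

resulting normal form:
  vcons (Vec Nat 0) 3 (vnil Nat) (vcons (Vec Nat 0) 2 (vnil Nat) (vcons (Vec Nat 0) 1 (vnil Nat) (vcons (Vec Nat 0) 0 (vnil Nat) (vnil (Vec Nat 0)))))
the term's type:
  Vec (Vec Nat 0) 4


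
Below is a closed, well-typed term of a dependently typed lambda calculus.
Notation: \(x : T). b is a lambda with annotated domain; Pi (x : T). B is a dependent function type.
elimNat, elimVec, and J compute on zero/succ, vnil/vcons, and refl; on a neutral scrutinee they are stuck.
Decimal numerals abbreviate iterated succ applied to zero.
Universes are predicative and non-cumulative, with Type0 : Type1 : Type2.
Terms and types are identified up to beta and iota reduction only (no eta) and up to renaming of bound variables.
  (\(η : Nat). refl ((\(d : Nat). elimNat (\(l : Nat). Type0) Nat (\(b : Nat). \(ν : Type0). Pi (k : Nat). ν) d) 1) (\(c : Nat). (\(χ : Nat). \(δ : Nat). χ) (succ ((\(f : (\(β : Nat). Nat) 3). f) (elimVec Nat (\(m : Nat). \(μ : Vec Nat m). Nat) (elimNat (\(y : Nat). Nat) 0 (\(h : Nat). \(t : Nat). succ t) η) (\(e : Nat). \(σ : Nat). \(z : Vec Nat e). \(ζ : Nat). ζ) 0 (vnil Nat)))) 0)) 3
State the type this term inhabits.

type:
  Eq (Pi (η : Nat). Nat) (\(d : Nat). 4) (\(l : Nat). 4)


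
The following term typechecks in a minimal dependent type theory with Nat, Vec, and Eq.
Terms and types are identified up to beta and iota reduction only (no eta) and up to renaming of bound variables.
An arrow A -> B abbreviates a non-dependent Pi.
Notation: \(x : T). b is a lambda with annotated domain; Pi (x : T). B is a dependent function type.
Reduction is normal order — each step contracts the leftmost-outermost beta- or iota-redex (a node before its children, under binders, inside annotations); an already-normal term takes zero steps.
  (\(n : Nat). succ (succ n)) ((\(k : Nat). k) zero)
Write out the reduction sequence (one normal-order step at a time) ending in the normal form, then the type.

reduction (normal order):
  (\(n : Nat). succ (succ n)) ((\(k : Nat). k) zero)
  ~> succ (succ ((\(n : Nat). n) zero))
  ~> succ (succ zero)
the term's type:
  Nat


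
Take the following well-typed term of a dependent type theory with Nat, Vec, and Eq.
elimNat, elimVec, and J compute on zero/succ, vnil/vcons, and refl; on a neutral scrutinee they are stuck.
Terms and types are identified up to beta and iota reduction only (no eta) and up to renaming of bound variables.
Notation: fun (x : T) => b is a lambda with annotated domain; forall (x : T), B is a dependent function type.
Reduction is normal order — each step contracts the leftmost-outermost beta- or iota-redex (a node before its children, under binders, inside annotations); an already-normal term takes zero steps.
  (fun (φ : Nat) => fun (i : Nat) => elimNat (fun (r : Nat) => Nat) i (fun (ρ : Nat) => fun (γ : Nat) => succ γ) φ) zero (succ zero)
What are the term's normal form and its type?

resulting normal form:
  succ zero
type:
  Nat


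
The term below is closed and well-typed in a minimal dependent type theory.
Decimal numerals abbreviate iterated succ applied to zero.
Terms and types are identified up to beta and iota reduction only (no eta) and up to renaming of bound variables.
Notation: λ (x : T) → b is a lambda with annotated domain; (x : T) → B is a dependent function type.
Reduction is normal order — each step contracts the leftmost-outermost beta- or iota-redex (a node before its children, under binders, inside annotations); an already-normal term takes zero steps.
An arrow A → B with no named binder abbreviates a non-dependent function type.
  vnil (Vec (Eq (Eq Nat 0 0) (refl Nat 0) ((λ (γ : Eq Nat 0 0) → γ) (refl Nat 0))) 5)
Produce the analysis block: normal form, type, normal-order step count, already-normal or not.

reduced normal form:
  vnil (Vec (Eq (Eq Nat 0 0) (refl Nat 0) (refl Nat 0)) 5)
type:
  Vec (Vec (Eq (Eq Nat 0 0) (refl Nat 0) (refl Nat 0)) 5) 0
steps to reach normal form (normal order): 1
term was already normal: no
first contracted redex: a beta-redex


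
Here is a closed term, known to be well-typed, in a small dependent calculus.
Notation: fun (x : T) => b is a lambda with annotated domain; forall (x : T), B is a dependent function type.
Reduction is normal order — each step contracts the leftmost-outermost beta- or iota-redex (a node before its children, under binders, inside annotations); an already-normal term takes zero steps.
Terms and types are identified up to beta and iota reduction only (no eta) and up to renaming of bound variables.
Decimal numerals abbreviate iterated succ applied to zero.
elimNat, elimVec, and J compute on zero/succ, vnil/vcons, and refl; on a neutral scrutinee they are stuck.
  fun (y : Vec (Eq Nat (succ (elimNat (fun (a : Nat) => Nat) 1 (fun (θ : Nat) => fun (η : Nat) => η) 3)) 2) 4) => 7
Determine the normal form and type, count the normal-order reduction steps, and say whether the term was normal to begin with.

normal form:
  fun (y : Vec (Eq Nat 2 2) 4) => 7
inferred type:
  forall (y : Vec (Eq Nat 2 2) 4), Nat
reduction steps (normal order): 10
already normal: no
first contracted redex: an elimNat iota-redex


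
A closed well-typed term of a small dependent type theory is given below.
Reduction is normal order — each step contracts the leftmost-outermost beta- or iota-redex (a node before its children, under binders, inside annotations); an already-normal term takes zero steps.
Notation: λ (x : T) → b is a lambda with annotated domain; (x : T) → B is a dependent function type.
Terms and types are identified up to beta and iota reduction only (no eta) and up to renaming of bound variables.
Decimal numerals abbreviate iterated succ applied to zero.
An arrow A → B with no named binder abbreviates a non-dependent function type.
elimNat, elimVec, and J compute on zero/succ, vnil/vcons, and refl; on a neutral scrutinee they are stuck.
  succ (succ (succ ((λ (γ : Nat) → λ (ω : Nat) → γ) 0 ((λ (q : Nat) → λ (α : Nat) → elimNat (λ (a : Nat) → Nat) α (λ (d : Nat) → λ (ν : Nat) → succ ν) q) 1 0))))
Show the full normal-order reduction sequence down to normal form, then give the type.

reduction (normal order):
  succ (succ (succ ((λ (γ : Nat) → λ (ω : Nat) → γ) 0 ((λ (q : Nat) → λ (α : Nat) → elimNat (λ (a : Nat) → Nat) α (λ (d : Nat) → λ (ν : Nat) → succ ν) q) 1 0))))
  ~> succ (succ (succ ((λ (γ : Nat) → 0) ((λ (ω : Nat) → λ (q : Nat) → elimNat (λ (α : Nat) → Nat) q (λ (a : Nat) → λ (d : Nat) → succ d) ω) 1 0))))
  ~> 3
the term's type:
  Nat


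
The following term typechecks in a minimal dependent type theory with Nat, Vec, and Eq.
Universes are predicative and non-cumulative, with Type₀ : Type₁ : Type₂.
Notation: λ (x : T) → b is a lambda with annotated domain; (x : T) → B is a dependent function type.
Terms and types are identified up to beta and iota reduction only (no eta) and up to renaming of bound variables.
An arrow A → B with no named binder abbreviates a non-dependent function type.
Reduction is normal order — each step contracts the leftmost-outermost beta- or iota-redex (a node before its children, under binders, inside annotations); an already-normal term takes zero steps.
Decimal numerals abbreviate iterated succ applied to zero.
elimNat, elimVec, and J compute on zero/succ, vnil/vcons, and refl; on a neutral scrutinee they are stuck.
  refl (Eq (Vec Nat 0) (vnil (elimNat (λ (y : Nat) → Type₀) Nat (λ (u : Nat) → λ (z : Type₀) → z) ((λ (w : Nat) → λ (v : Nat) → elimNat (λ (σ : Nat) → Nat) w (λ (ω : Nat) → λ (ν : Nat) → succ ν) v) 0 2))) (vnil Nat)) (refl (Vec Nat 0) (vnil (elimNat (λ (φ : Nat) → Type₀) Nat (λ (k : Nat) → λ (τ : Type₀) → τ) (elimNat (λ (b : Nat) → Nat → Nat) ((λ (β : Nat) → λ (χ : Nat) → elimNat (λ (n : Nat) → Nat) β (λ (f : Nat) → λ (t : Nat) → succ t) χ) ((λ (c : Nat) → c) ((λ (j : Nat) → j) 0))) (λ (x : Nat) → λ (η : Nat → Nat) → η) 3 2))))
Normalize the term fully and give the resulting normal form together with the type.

resulting normal form:
  refl (Eq (Vec Nat 0) (vnil Nat) (vnil Nat)) (refl (Vec Nat 0) (vnil Nat))
type:
  Eq (Eq (Vec Nat 0) (vnil Nat) (vnil Nat)) (refl (Vec Nat 0) (vnil Nat)) (refl (Vec Nat 0) (vnil Nat))
observation: 44 normal-order steps separate the term from its normal form.


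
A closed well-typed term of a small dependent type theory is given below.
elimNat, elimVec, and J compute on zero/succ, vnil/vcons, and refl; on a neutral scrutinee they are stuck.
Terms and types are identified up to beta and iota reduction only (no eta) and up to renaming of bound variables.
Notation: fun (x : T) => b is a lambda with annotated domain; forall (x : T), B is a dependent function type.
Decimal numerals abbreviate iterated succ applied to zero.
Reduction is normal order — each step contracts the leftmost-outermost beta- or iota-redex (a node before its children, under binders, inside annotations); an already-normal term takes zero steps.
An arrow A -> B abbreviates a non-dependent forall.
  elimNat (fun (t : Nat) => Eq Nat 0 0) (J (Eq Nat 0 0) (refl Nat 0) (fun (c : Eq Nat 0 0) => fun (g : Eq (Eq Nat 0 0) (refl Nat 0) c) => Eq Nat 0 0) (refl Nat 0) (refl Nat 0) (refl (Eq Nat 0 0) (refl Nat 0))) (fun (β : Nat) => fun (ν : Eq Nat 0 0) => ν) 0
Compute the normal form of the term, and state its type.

normal form:
  refl Nat 0
inferred type:
  Eq Nat 0 0
observation: the term reaches its normal form after 2 normal-order steps.


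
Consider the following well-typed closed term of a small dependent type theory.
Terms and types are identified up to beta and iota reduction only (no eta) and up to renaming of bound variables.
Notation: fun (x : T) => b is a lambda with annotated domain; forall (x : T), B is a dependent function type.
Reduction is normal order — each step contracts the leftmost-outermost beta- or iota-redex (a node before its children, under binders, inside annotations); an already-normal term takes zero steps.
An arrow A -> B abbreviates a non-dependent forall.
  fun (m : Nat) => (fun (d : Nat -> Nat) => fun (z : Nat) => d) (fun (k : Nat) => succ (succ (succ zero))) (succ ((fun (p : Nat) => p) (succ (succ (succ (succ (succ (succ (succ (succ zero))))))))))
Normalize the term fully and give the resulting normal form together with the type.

resulting normal form:
  fun (m : Nat) => fun (d : Nat) => succ (succ (succ zero))
type:
  Nat -> Nat -> Nat


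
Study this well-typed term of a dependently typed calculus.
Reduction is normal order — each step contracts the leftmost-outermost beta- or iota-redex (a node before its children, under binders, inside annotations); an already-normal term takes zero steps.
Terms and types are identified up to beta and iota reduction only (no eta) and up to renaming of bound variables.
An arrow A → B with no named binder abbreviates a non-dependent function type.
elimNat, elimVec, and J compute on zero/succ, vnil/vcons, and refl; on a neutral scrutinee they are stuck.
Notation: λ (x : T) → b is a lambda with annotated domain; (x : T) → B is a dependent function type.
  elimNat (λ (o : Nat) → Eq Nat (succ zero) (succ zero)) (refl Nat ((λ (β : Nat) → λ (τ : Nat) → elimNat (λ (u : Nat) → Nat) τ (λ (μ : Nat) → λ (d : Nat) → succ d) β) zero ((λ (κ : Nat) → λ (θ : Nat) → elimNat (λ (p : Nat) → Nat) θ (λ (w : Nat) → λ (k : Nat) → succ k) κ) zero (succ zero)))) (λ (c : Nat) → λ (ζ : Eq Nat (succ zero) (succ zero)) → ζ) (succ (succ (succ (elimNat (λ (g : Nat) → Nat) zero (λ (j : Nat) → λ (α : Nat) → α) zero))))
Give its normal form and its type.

resulting normal form:
  refl Nat (succ zero)
type:
  Eq Nat (succ zero) (succ zero)
observation: reduction starts at an elimNat iota-redex, and 17 normal-order steps reach the normal form.


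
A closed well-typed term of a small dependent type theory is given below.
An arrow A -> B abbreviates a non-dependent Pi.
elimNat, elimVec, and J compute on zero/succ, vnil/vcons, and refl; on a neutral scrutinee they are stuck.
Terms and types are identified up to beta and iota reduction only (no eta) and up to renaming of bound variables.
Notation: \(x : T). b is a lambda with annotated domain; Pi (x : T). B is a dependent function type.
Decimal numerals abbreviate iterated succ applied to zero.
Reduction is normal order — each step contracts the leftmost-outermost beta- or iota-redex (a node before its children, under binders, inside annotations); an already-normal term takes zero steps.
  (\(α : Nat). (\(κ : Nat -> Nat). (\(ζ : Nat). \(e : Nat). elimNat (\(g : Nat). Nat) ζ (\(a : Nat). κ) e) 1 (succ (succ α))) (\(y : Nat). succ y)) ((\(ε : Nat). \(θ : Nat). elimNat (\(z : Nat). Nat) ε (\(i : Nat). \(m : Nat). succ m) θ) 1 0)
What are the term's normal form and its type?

resulting normal form:
  4
inferred type:
  Nat
observation: reduction starts at a beta-redex, and 17 normal-order steps reach the normal form.


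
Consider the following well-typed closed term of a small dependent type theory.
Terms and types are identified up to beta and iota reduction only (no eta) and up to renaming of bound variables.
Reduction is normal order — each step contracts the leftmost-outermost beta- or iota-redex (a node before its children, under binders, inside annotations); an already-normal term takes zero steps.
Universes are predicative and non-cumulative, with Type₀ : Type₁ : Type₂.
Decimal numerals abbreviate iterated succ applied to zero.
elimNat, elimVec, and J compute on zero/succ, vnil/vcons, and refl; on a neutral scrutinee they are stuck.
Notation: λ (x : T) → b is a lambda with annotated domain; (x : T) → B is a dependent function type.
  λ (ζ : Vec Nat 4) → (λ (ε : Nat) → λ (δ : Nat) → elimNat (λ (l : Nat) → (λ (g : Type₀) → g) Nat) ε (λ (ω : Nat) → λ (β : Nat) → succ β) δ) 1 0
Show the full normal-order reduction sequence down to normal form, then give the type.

normal-order reduction sequence:
  λ (ζ : Vec Nat 4) → (λ (ε : Nat) → λ (δ : Nat) → elimNat (λ (l : Nat) → (λ (g : Type₀) → g) Nat) ε (λ (ω : Nat) → λ (β : Nat) → succ β) δ) 1 0
  ~> λ (ζ : Vec Nat 4) → (λ (ε : Nat) → elimNat (λ (δ : Nat) → (λ (l : Type₀) → l) Nat) 1 (λ (g : Nat) → λ (ω : Nat) → succ ω) ε) 0
  ~> λ (ζ : Vec Nat 4) → elimNat (λ (ε : Nat) → (λ (δ : Type₀) → δ) Nat) 1 (λ (l : Nat) → λ (g : Nat) → succ g) 0
  ~> λ (ζ : Vec Nat 4) → 1
inferred type:
  (ζ : Vec Nat 4) → Nat


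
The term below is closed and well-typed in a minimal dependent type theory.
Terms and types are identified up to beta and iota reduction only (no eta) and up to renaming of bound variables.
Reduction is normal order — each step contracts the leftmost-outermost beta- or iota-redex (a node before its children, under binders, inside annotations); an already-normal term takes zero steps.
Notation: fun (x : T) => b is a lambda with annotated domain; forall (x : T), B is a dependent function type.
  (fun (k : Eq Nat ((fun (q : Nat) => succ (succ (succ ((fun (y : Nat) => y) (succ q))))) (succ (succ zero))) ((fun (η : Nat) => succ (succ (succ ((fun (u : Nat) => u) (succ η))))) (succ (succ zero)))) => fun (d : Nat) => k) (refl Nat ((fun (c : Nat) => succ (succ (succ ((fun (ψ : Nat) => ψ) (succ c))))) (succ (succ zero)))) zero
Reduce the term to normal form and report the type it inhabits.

resulting normal form:
  refl Nat (succ (succ (succ (succ (succ (succ zero))))))
type:
  Eq Nat (succ (succ (succ (succ (succ (succ zero)))))) (succ (succ (succ (succ (succ (succ zero))))))


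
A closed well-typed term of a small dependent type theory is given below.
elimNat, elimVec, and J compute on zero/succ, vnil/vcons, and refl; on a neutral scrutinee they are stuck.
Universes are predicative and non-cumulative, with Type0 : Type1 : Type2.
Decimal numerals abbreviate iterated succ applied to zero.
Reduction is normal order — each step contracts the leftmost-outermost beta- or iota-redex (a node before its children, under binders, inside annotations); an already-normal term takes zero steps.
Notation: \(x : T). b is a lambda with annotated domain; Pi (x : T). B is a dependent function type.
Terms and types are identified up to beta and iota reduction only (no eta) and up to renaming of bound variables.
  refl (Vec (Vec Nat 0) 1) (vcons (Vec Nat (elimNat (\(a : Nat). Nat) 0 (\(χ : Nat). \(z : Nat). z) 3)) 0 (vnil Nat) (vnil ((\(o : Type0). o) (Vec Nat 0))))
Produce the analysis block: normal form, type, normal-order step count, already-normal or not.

resulting normal form:
  refl (Vec (Vec Nat 0) 1) (vcons (Vec Nat 0) 0 (vnil Nat) (vnil (Vec Nat 0)))
the term's type:
  Eq (Vec (Vec Nat 0) 1) (vcons (Vec Nat 0) 0 (vnil Nat) (vnil (Vec Nat 0))) (vcons (Vec Nat 0) 0 (vnil Nat) (vnil (Vec Nat 0)))
reduction steps (normal order): 11
term was already normal: no
first contracted redex: an elimNat iota-redex


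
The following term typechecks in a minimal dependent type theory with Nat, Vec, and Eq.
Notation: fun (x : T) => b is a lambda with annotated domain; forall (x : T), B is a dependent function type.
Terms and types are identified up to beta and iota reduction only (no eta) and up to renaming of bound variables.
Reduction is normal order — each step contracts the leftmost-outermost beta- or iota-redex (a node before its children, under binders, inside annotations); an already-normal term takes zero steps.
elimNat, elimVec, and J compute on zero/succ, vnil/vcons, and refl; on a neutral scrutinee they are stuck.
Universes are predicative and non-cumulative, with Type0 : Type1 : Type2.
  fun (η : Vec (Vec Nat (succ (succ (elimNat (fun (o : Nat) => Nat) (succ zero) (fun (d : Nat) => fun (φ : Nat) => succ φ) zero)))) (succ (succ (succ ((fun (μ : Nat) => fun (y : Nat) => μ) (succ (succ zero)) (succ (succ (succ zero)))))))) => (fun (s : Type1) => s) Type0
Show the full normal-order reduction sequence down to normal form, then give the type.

normal-order reduction sequence:
  fun (η : Vec (Vec Nat (succ (succ (elimNat (fun (o : Nat) => Nat) (succ zero) (fun (d : Nat) => fun (φ : Nat) => succ φ) zero)))) (succ (succ (succ ((fun (μ : Nat) => fun (y : Nat) => μ) (succ (succ zero)) (succ (succ (succ zero)))))))) => (fun (s : Type1) => s) Type0
  ~> fun (η : Vec (Vec Nat (succ (succ (succ zero)))) (succ (succ (succ ((fun (o : Nat) => fun (d : Nat) => o) (succ (succ zero)) (succ (succ (succ zero)))))))) => (fun (φ : Type1) => φ) Type0
  ~> fun (η : Vec (Vec Nat (succ (succ (succ zero)))) (succ (succ (succ ((fun (o : Nat) => succ (succ zero)) (succ (succ (succ zero)))))))) => (fun (d : Type1) => d) Type0
  ~> fun (η : Vec (Vec Nat (succ (succ (succ zero)))) (succ (succ (succ (succ (succ zero)))))) => (fun (o : Type1) => o) Type0
  ~> fun (η : Vec (Vec Nat (succ (succ (succ zero)))) (succ (succ (succ (succ (succ zero)))))) => Type0
the term's type:
  forall (η : Vec (Vec Nat (succ (succ (succ zero)))) (succ (succ (succ (succ (succ zero)))))), Type1
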